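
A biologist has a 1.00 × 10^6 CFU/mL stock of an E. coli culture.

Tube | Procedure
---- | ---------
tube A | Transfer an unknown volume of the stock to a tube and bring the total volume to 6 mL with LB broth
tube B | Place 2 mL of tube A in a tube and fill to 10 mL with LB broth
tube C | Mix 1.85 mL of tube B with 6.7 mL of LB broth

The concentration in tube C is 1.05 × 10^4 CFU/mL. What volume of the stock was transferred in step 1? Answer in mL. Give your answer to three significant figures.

1.46 mL

Step 1: v brought to 6 mL → factor = 6 mL/v
Step 2: 2 mL brought to 10 mL → factor 10/2 = 5
Step 3: 1.85 mL + 6.7 mL = 8.55 mL total → factor 8.55/1.85 = 4.6216
Product of known-step factors = 23.108
Overall factor = 1.00 × 10^6 CFU/mL / (1.05 × 10^4 CFU/mL) = 95.238
Step-1 factor = 95.238 / 23.108 = 4.1214
v = 6 mL / 4.1214 = 1.46 mL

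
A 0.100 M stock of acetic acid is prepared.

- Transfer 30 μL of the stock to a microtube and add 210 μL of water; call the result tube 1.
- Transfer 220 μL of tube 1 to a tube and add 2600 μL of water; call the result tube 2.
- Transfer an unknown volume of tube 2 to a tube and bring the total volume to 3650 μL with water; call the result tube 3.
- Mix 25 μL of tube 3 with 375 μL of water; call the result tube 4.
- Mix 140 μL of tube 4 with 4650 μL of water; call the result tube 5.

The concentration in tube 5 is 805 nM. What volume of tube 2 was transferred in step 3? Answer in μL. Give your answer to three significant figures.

1.65 × 10^3 μL

Step 1: 30 μL + 210 μL = 240 μL total → factor 240/30 = 8
Step 2: 220 μL + 2600 μL = 2820 μL total → factor 2820/220 = 12.818
Step 3: v brought to 3650 μL → factor = 3650 μL/v
Step 4: 25 μL + 375 μL = 400 μL total → factor 400/25 = 16
Step 5: 140 μL + 4650 μL = 4790 μL total → factor 4790/140 = 34.214
Product of known-step factors = 56136
Overall factor = 0.100 M / (805 nM) = 1.2422 × 10^5
Step-3 factor = 1.2422 × 10^5 / 56136 = 2.2129
v = 3650 μL / 2.2129 = 1.65 × 10^3 μL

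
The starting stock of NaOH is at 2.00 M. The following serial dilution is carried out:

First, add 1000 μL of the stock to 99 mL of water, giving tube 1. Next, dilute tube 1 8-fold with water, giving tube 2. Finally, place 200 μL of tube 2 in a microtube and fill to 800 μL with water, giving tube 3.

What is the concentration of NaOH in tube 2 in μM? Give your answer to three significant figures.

Step 1: 1000 μL + 99 mL = 1 × 10^5 μL total → factor 1 × 10^5/1000 = 100
Step 2: 8-fold → factor 8
Dilution factor through tube 2 = 100 × 8 = 800
[tube 2] = 2.00 M / 800 = 0.002500 M = 2.50 × 10^3 μM

2.50 × 10^3 μM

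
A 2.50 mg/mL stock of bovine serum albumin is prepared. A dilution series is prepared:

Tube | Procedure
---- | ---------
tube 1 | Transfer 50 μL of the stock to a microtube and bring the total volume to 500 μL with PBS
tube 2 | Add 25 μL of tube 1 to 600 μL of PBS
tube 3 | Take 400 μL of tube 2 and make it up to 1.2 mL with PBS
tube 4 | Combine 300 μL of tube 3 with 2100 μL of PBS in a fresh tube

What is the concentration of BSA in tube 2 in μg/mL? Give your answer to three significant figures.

10.0 μg/mL

Step 1: 50 μL brought to 500 μL → factor 500/50 = 10
Step 2: 25 μL + 600 μL = 625 μL total → factor 625/25 = 25
Dilution factor through tube 2 = 10 × 25 = 250
[tube 2] = 2.50 mg/mL / 250 = 0.01000 mg/mL = 10.0 μg/mL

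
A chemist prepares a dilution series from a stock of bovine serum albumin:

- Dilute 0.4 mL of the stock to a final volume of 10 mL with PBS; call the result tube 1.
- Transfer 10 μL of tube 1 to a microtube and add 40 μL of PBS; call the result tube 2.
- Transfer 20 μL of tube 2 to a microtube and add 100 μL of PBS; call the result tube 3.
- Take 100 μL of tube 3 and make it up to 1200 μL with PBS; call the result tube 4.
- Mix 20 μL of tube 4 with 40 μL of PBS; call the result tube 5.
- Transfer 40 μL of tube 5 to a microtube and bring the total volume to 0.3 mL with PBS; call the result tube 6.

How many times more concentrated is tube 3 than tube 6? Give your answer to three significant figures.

270

Step 1: 0.4 mL brought to 10 mL → factor 10/0.4 = 25
Step 2: 10 μL + 40 μL = 50 μL total → factor 50/10 = 5
Step 3: 20 μL + 100 μL = 120 μL total → factor 120/20 = 6
Step 4: 100 μL brought to 1200 μL → factor 1200/100 = 12
Step 5: 20 μL + 40 μL = 60 μL total → factor 60/20 = 3
Step 6: 40 μL brought to 0.3 mL → factor 300/40 = 7.5
Dilution factor to tube 3 = 750; to tube 6 = 2.025 × 10^5
[tube 3]/[tube 6] = (factor to tube 6)/(factor to tube 3) = 2.025 × 10^5/750 = 270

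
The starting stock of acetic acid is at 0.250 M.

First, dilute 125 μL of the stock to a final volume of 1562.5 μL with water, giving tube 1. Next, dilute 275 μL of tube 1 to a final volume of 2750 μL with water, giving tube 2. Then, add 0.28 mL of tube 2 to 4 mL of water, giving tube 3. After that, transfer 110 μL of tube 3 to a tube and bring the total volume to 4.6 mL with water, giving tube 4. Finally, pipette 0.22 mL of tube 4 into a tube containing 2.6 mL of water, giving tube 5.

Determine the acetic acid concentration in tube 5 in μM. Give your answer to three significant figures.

0.244 μM

Step 1: 125 μL brought to 1562.5 μL → factor 1562.5/125 = 12.5
Step 2: 275 μL brought to 2750 μL → factor 2750/275 = 10
Step 3: 0.28 mL + 4 mL = 4.28 mL total → factor 4.28/0.28 = 15.286
Step 4: 110 μL brought to 4.6 mL → factor 4600/110 = 41.818
Step 5: 0.22 mL + 2.6 mL = 2.82 mL total → factor 2.82/0.22 = 12.818
Overall dilution factor = 12.5 × 10 × 15.286 × 41.818 × 12.818 = 1.0242 × 10^6
Final = 0.250 M / 1.0242 × 10^6 = 2.441 × 10^-7 M = 0.244 μM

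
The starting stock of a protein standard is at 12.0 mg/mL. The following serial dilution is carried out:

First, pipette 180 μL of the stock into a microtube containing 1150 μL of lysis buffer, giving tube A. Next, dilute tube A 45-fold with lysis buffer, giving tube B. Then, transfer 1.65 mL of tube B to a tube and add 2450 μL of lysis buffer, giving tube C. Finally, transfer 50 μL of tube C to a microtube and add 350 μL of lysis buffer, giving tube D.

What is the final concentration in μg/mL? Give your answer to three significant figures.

1.82 μg/mL

Step 1: 180 μL + 1150 μL = 1330 μL total → factor 1330/180 = 7.3889
Step 2: 45-fold → factor 45
Step 3: 1.65 mL + 2450 μL = 4.1 mL total → factor 4.1/1.65 = 2.4848
Step 4: 50 μL + 350 μL = 400 μL total → factor 400/50 = 8
Overall dilution factor = 7.3889 × 45 × 2.4848 × 8 = 6609.7
Final = 12.0 mg/mL / 6609.7 = 0.001816 mg/mL = 1.82 μg/mL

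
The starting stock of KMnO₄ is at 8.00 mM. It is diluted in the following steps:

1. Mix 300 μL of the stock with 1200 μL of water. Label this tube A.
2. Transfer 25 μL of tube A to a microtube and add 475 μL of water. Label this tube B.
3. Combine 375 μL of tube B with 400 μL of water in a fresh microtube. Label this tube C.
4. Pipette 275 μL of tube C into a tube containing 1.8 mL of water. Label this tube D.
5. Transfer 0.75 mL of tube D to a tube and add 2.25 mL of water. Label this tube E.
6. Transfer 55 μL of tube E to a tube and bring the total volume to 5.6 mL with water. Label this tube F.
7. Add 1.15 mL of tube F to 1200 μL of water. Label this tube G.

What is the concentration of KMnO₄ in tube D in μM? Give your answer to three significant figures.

5.13 μM

Step 1: 300 μL + 1200 μL = 1500 μL total → factor 1500/300 = 5
Step 2: 25 μL + 475 μL = 500 μL total → factor 500/25 = 20
Step 3: 375 μL + 400 μL = 775 μL total → factor 775/375 = 2.0667
Step 4: 275 μL + 1.8 mL = 2075 μL total → factor 2075/275 = 7.5455
Dilution factor through tube D = 5 × 20 × 2.0667 × 7.5455 = 1559.4
[tube D] = 8.00 mM / 1559.4 = 0.005130 mM = 5.13 μM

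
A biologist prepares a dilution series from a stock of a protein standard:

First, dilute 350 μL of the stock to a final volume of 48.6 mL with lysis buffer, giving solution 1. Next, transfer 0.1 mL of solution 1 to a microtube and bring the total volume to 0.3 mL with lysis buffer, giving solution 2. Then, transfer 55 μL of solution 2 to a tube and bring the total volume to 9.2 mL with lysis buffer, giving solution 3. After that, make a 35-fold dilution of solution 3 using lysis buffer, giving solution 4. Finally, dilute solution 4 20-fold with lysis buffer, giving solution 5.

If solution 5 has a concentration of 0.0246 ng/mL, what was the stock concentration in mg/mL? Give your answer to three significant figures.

Step 1: 350 μL brought to 48.6 mL → factor 48600/350 = 138.86
Step 2: 0.1 mL brought to 0.3 mL → factor 0.3/0.1 = 3
Step 3: 55 μL brought to 9.2 mL → factor 9200/55 = 167.27
Step 4: 35-fold → factor 35
Step 5: 20-fold → factor 20
Overall dilution factor = 138.86 × 3 × 167.27 × 35 × 20 = 4.8777 × 10^7
Stock = 0.0246 ng/mL × 4.8777 × 10^7 = 1.200 × 10^6 ng/mL = 1.20 mg/mL

1.20 mg/mL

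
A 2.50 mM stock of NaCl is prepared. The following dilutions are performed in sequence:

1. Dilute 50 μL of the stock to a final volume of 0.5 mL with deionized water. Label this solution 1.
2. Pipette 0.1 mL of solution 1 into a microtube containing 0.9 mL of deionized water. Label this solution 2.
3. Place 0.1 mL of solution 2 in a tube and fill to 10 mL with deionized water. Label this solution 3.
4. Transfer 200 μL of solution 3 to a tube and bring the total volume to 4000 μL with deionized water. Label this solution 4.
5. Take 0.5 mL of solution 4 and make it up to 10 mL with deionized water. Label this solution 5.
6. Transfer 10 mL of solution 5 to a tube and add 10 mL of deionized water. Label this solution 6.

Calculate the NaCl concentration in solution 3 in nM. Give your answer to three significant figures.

250 nM

Step 1: 50 μL brought to 0.5 mL → factor 500/50 = 10
Step 2: 0.1 mL + 0.9 mL = 1 mL total → factor 1/0.1 = 10
Step 3: 0.1 mL brought to 10 mL → factor 10/0.1 = 100
Dilution factor through solution 3 = 10 × 10 × 100 = 10000
[solution 3] = 2.50 mM / 10000 = 0.0002500 mM = 250 nM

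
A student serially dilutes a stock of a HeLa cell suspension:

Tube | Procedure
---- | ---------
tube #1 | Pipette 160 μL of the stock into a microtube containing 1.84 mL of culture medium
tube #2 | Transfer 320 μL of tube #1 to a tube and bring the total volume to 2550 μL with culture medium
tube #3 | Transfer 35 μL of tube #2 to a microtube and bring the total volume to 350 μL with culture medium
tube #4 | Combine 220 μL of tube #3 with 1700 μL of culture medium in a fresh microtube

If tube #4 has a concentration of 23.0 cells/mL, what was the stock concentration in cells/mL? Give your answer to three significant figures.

2.00 × 10^5 cells/mL

Step 1: 160 μL + 1.84 mL = 2000 μL total → factor 2000/160 = 12.5
Step 2: 320 μL brought to 2550 μL → factor 2550/320 = 7.9688
Step 3: 35 μL brought to 350 μL → factor 350/35 = 10
Step 4: 220 μL + 1700 μL = 1920 μL total → factor 1920/220 = 8.7273
Overall dilution factor = 12.5 × 7.9688 × 10 × 8.7273 = 8693.2
Stock = 23.0 cells/mL × 8693.2 = 2.00 × 10^5 cells/mL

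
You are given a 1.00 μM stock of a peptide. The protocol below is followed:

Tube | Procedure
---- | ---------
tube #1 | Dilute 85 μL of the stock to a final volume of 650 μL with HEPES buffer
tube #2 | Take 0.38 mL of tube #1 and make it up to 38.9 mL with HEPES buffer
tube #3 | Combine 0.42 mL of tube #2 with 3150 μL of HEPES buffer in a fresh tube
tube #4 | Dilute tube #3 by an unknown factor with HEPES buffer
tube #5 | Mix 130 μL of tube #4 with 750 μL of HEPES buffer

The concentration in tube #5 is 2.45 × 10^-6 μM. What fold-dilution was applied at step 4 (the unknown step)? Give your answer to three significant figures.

9.06-fold

Step 1: 85 μL brought to 650 μL → factor 650/85 = 7.6471
Step 2: 0.38 mL brought to 38.9 mL → factor 38.9/0.38 = 102.37
Step 3: 0.42 mL + 3150 μL = 3.57 mL total → factor 3.57/0.42 = 8.5
Step 4: unknown factor x
Step 5: 130 μL + 750 μL = 880 μL total → factor 880/130 = 6.7692
Product of known-step factors = 45042
Overall factor = 1.00 μM / (2.45 × 10^-6 μM) = 4.0816 × 10^5
x = 4.0816 × 10^5 / 45042 = 9.06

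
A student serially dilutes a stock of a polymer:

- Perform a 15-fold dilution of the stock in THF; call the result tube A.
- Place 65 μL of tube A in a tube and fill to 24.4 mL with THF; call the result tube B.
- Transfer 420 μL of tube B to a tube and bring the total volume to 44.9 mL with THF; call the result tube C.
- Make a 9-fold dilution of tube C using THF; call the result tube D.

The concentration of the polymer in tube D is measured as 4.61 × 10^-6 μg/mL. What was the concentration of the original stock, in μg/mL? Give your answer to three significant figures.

25.0 μg/mL

Step 1: 15-fold → factor 15
Step 2: 65 μL brought to 24.4 mL → factor 24400/65 = 375.38
Step 3: 420 μL brought to 44.9 mL → factor 44900/420 = 106.9
Step 4: 9-fold → factor 9
Overall dilution factor = 15 × 375.38 × 106.9 × 9 = 5.4176 × 10^6
Stock = 4.61 × 10^-6 μg/mL × 5.4176 × 10^6 = 25.0 μg/mL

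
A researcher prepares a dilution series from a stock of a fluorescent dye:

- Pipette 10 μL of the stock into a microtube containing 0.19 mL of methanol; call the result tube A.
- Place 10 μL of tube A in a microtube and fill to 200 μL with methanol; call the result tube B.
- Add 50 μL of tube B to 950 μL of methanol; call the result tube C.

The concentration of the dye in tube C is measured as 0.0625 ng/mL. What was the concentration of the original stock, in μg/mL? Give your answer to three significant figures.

Step 1: 10 μL + 0.19 mL = 200 μL total → factor 200/10 = 20
Step 2: 10 μL brought to 200 μL → factor 200/10 = 20
Step 3: 50 μL + 950 μL = 1000 μL total → factor 1000/50 = 20
Overall dilution factor = 20 × 20 × 20 = 8000
Stock = 0.0625 ng/mL × 8000 = 500.0 ng/mL = 0.500 μg/mL

0.500 μg/mL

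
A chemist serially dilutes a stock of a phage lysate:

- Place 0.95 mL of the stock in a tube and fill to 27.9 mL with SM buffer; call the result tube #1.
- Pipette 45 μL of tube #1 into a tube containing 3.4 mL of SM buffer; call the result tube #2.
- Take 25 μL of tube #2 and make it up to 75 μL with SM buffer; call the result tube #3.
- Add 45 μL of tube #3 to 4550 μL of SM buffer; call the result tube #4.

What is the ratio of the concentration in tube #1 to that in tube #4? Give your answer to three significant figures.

2.35 × 10^4

Step 1: 0.95 mL brought to 27.9 mL → factor 27.9/0.95 = 29.368
Step 2: 45 μL + 3.4 mL = 3445 μL total → factor 3445/45 = 76.556
Step 3: 25 μL brought to 75 μL → factor 75/25 = 3
Step 4: 45 μL + 4550 μL = 4595 μL total → factor 4595/45 = 102.11
Dilution factor to tube #1 = 29.368; to tube #4 = 6.8873 × 10^5
[tube #1]/[tube #4] = (factor to tube #4)/(factor to tube #1) = 6.8873 × 10^5/29.368 = 2.35 × 10^4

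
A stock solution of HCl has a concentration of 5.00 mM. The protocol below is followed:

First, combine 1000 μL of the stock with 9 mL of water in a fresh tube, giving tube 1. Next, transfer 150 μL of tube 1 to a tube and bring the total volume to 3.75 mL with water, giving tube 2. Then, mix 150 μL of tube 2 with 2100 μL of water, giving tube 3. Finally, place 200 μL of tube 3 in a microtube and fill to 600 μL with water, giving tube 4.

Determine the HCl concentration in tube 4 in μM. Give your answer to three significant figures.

0.444 μM

Step 1: 1000 μL + 9 mL = 10000 μL total → factor 10000/1000 = 10
Step 2: 150 μL brought to 3.75 mL → factor 3750/150 = 25
Step 3: 150 μL + 2100 μL = 2250 μL total → factor 2250/150 = 15
Step 4: 200 μL brought to 600 μL → factor 600/200 = 3
Overall dilution factor = 10 × 25 × 15 × 3 = 11250
Final = 5.00 mM / 11250 = 0.0004444 mM = 0.444 μM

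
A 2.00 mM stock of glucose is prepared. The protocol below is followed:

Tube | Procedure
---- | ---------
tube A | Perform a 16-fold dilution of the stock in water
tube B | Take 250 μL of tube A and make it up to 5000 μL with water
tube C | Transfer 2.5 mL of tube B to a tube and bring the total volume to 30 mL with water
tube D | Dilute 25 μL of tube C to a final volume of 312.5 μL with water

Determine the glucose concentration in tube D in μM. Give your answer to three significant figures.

Step 1: 16-fold → factor 16
Step 2: 250 μL brought to 5000 μL → factor 5000/250 = 20
Step 3: 2.5 mL brought to 30 mL → factor 30/2.5 = 12
Step 4: 25 μL brought to 312.5 μL → factor 312.5/25 = 12.5
Overall dilution factor = 16 × 20 × 12 × 12.5 = 48000
Final = 2.00 mM / 48000 = 4.167 × 10^-5 mM = 0.0417 μM

0.0417 μM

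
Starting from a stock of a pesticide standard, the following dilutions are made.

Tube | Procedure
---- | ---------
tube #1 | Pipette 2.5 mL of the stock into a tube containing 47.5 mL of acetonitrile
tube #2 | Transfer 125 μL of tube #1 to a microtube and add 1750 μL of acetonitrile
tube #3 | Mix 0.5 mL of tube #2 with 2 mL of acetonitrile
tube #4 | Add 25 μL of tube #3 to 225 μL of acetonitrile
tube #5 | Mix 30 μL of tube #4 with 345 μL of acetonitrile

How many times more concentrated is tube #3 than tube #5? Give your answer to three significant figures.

Step 1: 2.5 mL + 47.5 mL = 50 mL total → factor 50/2.5 = 20
Step 2: 125 μL + 1750 μL = 1875 μL total → factor 1875/125 = 15
Step 3: 0.5 mL + 2 mL = 2.5 mL total → factor 2.5/0.5 = 5
Step 4: 25 μL + 225 μL = 250 μL total → factor 250/25 = 10
Step 5: 30 μL + 345 μL = 375 μL total → factor 375/30 = 12.5
Dilution factor to tube #3 = 1500; to tube #5 = 1.875 × 10^5
[tube #3]/[tube #5] = (factor to tube #5)/(factor to tube #3) = 1.875 × 10^5/1500 = 125

125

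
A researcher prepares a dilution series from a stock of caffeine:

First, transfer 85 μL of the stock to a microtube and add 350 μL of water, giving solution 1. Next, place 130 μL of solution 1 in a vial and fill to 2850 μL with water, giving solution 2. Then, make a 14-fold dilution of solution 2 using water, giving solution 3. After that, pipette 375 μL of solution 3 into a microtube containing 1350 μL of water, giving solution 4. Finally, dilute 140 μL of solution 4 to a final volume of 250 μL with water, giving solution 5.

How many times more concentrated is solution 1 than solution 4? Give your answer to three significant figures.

Step 1: 85 μL + 350 μL = 435 μL total → factor 435/85 = 5.1176
Step 2: 130 μL brought to 2850 μL → factor 2850/130 = 21.923
Step 3: 14-fold → factor 14
Step 4: 375 μL + 1350 μL = 1725 μL total → factor 1725/375 = 4.6
Dilution factor to solution 1 = 5.1176; to solution 4 = 7225.3
[solution 1]/[solution 4] = (factor to solution 4)/(factor to solution 1) = 7225.3/5.1176 = 1.41 × 10^3

1.41 × 10^3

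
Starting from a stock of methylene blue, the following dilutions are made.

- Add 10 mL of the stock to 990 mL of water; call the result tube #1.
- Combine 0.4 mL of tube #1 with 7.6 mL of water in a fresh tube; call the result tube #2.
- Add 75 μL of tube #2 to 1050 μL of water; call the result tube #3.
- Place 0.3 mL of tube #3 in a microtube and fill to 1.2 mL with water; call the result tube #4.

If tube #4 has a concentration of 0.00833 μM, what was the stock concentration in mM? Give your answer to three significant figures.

1.00 mM

Step 1: 10 mL + 990 mL = 1000 mL total → factor 1000/10 = 100
Step 2: 0.4 mL + 7.6 mL = 8 mL total → factor 8/0.4 = 20
Step 3: 75 μL + 1050 μL = 1125 μL total → factor 1125/75 = 15
Step 4: 0.3 mL brought to 1.2 mL → factor 1.2/0.3 = 4
Overall dilution factor = 100 × 20 × 15 × 4 = 1.2 × 10^5
Stock = 0.00833 μM × 1.2 × 10^5 = 999.6 μM = 1.00 mM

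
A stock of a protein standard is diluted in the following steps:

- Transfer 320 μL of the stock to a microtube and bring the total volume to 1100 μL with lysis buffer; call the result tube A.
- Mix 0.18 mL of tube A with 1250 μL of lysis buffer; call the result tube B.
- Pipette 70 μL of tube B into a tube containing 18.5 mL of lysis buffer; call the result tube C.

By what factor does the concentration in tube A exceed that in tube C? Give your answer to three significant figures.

2.11 × 10^3

Step 1: 320 μL brought to 1100 μL → factor 1100/320 = 3.4375
Step 2: 0.18 mL + 1250 μL = 1.43 mL total → factor 1.43/0.18 = 7.9444
Step 3: 70 μL + 18.5 mL = 18570 μL total → factor 18570/70 = 265.29
Dilution factor to tube A = 3.4375; to tube C = 7244.7
[tube A]/[tube C] = (factor to tube C)/(factor to tube A) = 7244.7/3.4375 = 2.11 × 10^3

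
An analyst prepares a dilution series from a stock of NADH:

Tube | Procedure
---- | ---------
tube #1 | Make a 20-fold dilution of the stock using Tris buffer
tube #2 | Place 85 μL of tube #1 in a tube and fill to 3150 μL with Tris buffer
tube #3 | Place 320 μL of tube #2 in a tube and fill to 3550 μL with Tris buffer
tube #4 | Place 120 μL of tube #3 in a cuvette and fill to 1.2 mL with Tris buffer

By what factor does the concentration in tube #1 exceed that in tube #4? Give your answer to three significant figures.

4.11 × 10^3

Step 1: 20-fold → factor 20
Step 2: 85 μL brought to 3150 μL → factor 3150/85 = 37.059
Step 3: 320 μL brought to 3550 μL → factor 3550/320 = 11.094
Step 4: 120 μL brought to 1.2 mL → factor 1200/120 = 10
Dilution factor to tube #1 = 20; to tube #4 = 82224
[tube #1]/[tube #4] = (factor to tube #4)/(factor to tube #1) = 82224/20 = 4.11 × 10^3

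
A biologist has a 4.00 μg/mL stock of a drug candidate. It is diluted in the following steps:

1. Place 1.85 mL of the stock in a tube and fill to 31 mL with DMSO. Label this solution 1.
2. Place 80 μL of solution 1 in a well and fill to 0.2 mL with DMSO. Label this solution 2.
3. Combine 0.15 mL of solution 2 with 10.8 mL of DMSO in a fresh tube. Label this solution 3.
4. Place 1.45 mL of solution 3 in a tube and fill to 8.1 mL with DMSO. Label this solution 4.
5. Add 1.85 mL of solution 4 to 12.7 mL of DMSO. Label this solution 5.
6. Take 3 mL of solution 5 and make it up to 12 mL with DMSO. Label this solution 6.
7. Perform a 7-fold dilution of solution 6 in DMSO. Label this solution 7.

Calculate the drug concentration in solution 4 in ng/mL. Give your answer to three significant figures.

0.234 ng/mL

Step 1: 1.85 mL brought to 31 mL → factor 31/1.85 = 16.757
Step 2: 80 μL brought to 0.2 mL → factor 200/80 = 2.5
Step 3: 0.15 mL + 10.8 mL = 10.95 mL total → factor 10.95/0.15 = 73
Step 4: 1.45 mL brought to 8.1 mL → factor 8.1/1.45 = 5.5862
Dilution factor through solution 4 = 16.757 × 2.5 × 73 × 5.5862 = 17083
[solution 4] = 4.00 μg/mL / 17083 = 0.0002341 μg/mL = 0.234 ng/mL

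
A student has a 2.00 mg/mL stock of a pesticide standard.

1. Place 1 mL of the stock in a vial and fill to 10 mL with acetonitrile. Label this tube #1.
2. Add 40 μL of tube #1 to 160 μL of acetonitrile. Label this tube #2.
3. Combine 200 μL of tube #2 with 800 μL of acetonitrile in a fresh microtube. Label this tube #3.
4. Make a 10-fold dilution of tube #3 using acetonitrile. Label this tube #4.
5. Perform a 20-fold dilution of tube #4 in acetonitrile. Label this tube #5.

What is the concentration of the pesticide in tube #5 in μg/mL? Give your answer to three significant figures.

Step 1: 1 mL brought to 10 mL → factor 10/1 = 10
Step 2: 40 μL + 160 μL = 200 μL total → factor 200/40 = 5
Step 3: 200 μL + 800 μL = 1000 μL total → factor 1000/200 = 5
Step 4: 10-fold → factor 10
Step 5: 20-fold → factor 20
Overall dilution factor = 10 × 5 × 5 × 10 × 20 = 50000
Final = 2.00 mg/mL / 50000 = 4.000 × 10^-5 mg/mL = 0.0400 μg/mL

0.0400 μg/mL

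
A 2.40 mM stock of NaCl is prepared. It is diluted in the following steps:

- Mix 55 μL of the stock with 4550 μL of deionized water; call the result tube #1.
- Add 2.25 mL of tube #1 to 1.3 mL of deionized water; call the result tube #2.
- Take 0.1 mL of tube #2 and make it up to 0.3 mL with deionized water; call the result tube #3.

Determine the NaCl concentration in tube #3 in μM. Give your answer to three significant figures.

Step 1: 55 μL + 4550 μL = 4605 μL total → factor 4605/55 = 83.727
Step 2: 2.25 mL + 1.3 mL = 3.55 mL total → factor 3.55/2.25 = 1.5778
Step 3: 0.1 mL brought to 0.3 mL → factor 0.3/0.1 = 3
Overall dilution factor = 83.727 × 1.5778 × 3 = 396.31
Final = 2.40 mM / 396.31 = 0.006056 mM = 6.06 μM

6.06 μM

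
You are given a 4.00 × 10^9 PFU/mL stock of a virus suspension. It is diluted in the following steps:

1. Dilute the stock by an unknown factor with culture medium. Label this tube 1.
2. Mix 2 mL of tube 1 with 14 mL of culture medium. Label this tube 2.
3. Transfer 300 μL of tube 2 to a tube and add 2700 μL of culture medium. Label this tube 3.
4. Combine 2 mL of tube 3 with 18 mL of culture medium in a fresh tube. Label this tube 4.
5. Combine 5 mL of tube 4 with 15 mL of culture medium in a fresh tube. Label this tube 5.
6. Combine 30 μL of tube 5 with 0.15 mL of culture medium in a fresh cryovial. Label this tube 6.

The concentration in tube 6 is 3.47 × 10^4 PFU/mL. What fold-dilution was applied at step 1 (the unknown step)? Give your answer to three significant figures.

6.00-fold

Step 1: unknown factor x
Step 2: 2 mL + 14 mL = 16 mL total → factor 16/2 = 8
Step 3: 300 μL + 2700 μL = 3000 μL total → factor 3000/300 = 10
Step 4: 2 mL + 18 mL = 20 mL total → factor 20/2 = 10
Step 5: 5 mL + 15 mL = 20 mL total → factor 20/5 = 4
Step 6: 30 μL + 0.15 mL = 180 μL total → factor 180/30 = 6
Product of known-step factors = 19200
Overall factor = 4.00 × 10^9 PFU/mL / (3.47 × 10^4 PFU/mL) = 1.1527 × 10^5
x = 1.1527 × 10^5 / 19200 = 6.00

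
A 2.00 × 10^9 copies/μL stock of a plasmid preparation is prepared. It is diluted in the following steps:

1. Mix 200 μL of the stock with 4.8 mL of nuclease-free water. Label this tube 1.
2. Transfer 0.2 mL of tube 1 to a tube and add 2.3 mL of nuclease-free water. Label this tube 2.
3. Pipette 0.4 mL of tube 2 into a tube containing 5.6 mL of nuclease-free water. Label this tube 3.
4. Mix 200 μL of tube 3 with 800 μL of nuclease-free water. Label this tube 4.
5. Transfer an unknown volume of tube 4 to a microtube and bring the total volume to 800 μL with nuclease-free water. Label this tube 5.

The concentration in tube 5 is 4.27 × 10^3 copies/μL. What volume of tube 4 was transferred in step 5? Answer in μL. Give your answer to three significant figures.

40.0 μL

Step 1: 200 μL + 4.8 mL = 5000 μL total → factor 5000/200 = 25
Step 2: 0.2 mL + 2.3 mL = 2.5 mL total → factor 2.5/0.2 = 12.5
Step 3: 0.4 mL + 5.6 mL = 6 mL total → factor 6/0.4 = 15
Step 4: 200 μL + 800 μL = 1000 μL total → factor 1000/200 = 5
Step 5: v brought to 800 μL → factor = 800 μL/v
Product of known-step factors = 23438
Overall factor = 2.00 × 10^9 copies/μL / (4.27 × 10^3 copies/μL) = 4.6838 × 10^5
Step-5 factor = 4.6838 × 10^5 / 23438 = 19.984
v = 800 μL / 19.984 = 40.0 μL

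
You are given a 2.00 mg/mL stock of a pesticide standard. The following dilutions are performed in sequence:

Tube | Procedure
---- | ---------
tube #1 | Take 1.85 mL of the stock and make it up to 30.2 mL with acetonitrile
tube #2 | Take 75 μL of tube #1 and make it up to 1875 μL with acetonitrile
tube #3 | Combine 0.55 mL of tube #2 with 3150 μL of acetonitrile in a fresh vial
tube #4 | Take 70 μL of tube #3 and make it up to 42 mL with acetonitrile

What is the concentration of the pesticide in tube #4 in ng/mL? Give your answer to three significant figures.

Step 1: 1.85 mL brought to 30.2 mL → factor 30.2/1.85 = 16.324
Step 2: 75 μL brought to 1875 μL → factor 1875/75 = 25
Step 3: 0.55 mL + 3150 μL = 3.7 mL total → factor 3.7/0.55 = 6.7273
Step 4: 70 μL brought to 42 mL → factor 42000/70 = 600
Overall dilution factor = 16.324 × 25 × 6.7273 × 600 = 1.6473 × 10^6
Final = 2.00 mg/mL / 1.6473 × 10^6 = 1.214 × 10^-6 mg/mL = 1.21 ng/mL

1.21 ng/mL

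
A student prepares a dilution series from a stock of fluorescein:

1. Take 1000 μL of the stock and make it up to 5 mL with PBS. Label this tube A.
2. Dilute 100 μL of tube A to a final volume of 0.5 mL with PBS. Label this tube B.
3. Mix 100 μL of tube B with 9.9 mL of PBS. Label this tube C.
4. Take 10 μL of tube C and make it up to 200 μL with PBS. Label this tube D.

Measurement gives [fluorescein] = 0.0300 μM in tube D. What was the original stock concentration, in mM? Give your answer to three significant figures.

Step 1: 1000 μL brought to 5 mL → factor 5000/1000 = 5
Step 2: 100 μL brought to 0.5 mL → factor 500/100 = 5
Step 3: 100 μL + 9.9 mL = 10000 μL total → factor 10000/100 = 100
Step 4: 10 μL brought to 200 μL → factor 200/10 = 20
Overall dilution factor = 5 × 5 × 100 × 20 = 50000
Stock = 0.0300 μM × 50000 = 1500 μM = 1.50 mM

1.50 mM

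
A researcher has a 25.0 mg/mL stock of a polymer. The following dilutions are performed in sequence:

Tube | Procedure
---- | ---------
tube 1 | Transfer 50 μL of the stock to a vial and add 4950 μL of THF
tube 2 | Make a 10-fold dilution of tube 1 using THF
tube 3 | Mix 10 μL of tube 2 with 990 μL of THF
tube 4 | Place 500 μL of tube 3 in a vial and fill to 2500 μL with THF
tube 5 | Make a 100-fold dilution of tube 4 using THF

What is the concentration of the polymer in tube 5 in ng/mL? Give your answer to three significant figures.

Step 1: 50 μL + 4950 μL = 5000 μL total → factor 5000/50 = 100
Step 2: 10-fold → factor 10
Step 3: 10 μL + 990 μL = 1000 μL total → factor 1000/10 = 100
Step 4: 500 μL brought to 2500 μL → factor 2500/500 = 5
Step 5: 100-fold → factor 100
Overall dilution factor = 100 × 10 × 100 × 5 × 100 = 5 × 10^7
Final = 25.0 mg/mL / 5 × 10^7 = 5.000 × 10^-7 mg/mL = 0.500 ng/mL

0.500 ng/mL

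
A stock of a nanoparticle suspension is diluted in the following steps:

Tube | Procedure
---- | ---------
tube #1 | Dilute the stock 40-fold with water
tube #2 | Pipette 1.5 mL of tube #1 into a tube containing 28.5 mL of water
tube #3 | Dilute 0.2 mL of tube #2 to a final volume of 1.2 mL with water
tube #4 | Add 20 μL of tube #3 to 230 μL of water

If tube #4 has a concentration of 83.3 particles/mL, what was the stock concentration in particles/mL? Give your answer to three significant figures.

Step 1: 40-fold → factor 40
Step 2: 1.5 mL + 28.5 mL = 30 mL total → factor 30/1.5 = 20
Step 3: 0.2 mL brought to 1.2 mL → factor 1.2/0.2 = 6
Step 4: 20 μL + 230 μL = 250 μL total → factor 250/20 = 12.5
Overall dilution factor = 40 × 20 × 6 × 12.5 = 60000
Stock = 83.3 particles/mL × 60000 = 5.00 × 10^6 particles/mL

5.00 × 10^6 particles/mL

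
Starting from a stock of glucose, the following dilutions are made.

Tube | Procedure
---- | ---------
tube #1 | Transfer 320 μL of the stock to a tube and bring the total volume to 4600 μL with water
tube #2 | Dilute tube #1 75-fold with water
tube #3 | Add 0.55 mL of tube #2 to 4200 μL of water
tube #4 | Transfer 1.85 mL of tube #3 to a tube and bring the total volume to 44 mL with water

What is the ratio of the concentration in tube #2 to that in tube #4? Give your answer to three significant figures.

Step 1: 320 μL brought to 4600 μL → factor 4600/320 = 14.375
Step 2: 75-fold → factor 75
Step 3: 0.55 mL + 4200 μL = 4.75 mL total → factor 4.75/0.55 = 8.6364
Step 4: 1.85 mL brought to 44 mL → factor 44/1.85 = 23.784
Dilution factor to tube #2 = 1078.1; to tube #4 = 2.2145 × 10^5
[tube #2]/[tube #4] = (factor to tube #4)/(factor to tube #2) = 2.2145 × 10^5/1078.1 = 205

205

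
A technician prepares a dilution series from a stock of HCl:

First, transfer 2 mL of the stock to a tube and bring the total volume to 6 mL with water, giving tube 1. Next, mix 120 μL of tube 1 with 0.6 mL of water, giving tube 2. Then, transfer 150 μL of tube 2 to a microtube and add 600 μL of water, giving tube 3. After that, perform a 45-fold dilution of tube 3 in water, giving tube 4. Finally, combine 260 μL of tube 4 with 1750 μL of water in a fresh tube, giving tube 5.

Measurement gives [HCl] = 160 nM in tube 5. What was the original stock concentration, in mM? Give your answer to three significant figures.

5.01 mM

Step 1: 2 mL brought to 6 mL → factor 6/2 = 3
Step 2: 120 μL + 0.6 mL = 720 μL total → factor 720/120 = 6
Step 3: 150 μL + 600 μL = 750 μL total → factor 750/150 = 5
Step 4: 45-fold → factor 45
Step 5: 260 μL + 1750 μL = 2010 μL total → factor 2010/260 = 7.7308
Overall dilution factor = 3 × 6 × 5 × 45 × 7.7308 = 31310
Stock = 160 nM × 31310 = 5.010 × 10^6 nM = 5.01 mM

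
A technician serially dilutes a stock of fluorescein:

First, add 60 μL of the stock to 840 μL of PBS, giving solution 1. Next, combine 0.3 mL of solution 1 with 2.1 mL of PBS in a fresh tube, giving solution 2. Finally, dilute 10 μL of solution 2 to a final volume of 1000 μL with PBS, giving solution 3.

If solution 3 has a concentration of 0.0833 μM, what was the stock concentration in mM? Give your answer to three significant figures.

Step 1: 60 μL + 840 μL = 900 μL total → factor 900/60 = 15
Step 2: 0.3 mL + 2.1 mL = 2.4 mL total → factor 2.4/0.3 = 8
Step 3: 10 μL brought to 1000 μL → factor 1000/10 = 100
Overall dilution factor = 15 × 8 × 100 = 12000
Stock = 0.0833 μM × 12000 = 999.6 μM = 1.00 mM

1.00 mM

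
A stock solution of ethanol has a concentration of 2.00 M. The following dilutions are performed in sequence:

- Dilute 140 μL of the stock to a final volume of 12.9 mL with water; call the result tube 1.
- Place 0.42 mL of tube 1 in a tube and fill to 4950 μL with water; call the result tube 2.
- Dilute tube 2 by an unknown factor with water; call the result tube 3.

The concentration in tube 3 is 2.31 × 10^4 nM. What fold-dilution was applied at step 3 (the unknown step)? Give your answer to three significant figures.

79.7-fold

Step 1: 140 μL brought to 12.9 mL → factor 12900/140 = 92.143
Step 2: 0.42 mL brought to 4950 μL → factor 4.95/0.42 = 11.786
Step 3: unknown factor x
Product of known-step factors = 1086
Overall factor = 2.00 M / (2.31 × 10^4 nM) = 86580
x = 86580 / 1086 = 79.7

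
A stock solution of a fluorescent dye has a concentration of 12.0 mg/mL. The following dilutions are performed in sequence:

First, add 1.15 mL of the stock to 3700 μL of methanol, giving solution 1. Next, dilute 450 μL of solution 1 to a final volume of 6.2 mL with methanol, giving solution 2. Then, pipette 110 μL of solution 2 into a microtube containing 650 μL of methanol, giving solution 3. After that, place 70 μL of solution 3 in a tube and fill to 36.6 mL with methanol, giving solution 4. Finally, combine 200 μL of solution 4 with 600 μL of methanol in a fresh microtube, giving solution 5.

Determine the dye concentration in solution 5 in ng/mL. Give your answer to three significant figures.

Step 1: 1.15 mL + 3700 μL = 4.85 mL total → factor 4.85/1.15 = 4.2174
Step 2: 450 μL brought to 6.2 mL → factor 6200/450 = 13.778
Step 3: 110 μL + 650 μL = 760 μL total → factor 760/110 = 6.9091
Step 4: 70 μL brought to 36.6 mL → factor 36600/70 = 522.86
Step 5: 200 μL + 600 μL = 800 μL total → factor 800/200 = 4
Overall dilution factor = 4.2174 × 13.778 × 6.9091 × 522.86 × 4 = 8.3963 × 10^5
Final = 12.0 mg/mL / 8.3963 × 10^5 = 1.429 × 10^-5 mg/mL = 14.3 ng/mL

14.3 ng/mL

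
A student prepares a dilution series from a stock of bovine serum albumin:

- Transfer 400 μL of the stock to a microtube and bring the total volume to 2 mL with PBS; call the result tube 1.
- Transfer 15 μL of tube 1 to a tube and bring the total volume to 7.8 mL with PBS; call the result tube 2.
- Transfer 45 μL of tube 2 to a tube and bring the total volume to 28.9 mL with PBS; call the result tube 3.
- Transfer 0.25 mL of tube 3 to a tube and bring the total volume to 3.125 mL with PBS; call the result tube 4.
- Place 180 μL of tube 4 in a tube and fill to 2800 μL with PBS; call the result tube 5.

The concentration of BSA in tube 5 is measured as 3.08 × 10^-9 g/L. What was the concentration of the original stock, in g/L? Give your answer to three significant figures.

Step 1: 400 μL brought to 2 mL → factor 2000/400 = 5
Step 2: 15 μL brought to 7.8 mL → factor 7800/15 = 520
Step 3: 45 μL brought to 28.9 mL → factor 28900/45 = 642.22
Step 4: 0.25 mL brought to 3.125 mL → factor 3.125/0.25 = 12.5
Step 5: 180 μL brought to 2800 μL → factor 2800/180 = 15.556
Overall dilution factor = 5 × 520 × 642.22 × 12.5 × 15.556 = 3.2468 × 10^8
Stock = 3.08 × 10^-9 g/L × 3.2468 × 10^8 = 1.00 g/L

1.00 g/L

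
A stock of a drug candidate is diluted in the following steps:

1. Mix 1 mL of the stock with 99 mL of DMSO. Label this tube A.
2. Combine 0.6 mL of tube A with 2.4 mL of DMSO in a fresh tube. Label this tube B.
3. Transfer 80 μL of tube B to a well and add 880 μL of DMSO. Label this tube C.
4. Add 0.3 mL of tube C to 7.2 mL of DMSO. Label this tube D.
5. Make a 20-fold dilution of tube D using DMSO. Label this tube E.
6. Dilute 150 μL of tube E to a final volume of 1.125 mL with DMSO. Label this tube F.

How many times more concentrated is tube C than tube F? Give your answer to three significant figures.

3.75 × 10^3

Step 1: 1 mL + 99 mL = 100 mL total → factor 100/1 = 100
Step 2: 0.6 mL + 2.4 mL = 3 mL total → factor 3/0.6 = 5
Step 3: 80 μL + 880 μL = 960 μL total → factor 960/80 = 12
Step 4: 0.3 mL + 7.2 mL = 7.5 mL total → factor 7.5/0.3 = 25
Step 5: 20-fold → factor 20
Step 6: 150 μL brought to 1.125 mL → factor 1125/150 = 7.5
Dilution factor to tube C = 6000; to tube F = 2.25 × 10^7
[tube C]/[tube F] = (factor to tube F)/(factor to tube C) = 2.25 × 10^7/6000 = 3.75 × 10^3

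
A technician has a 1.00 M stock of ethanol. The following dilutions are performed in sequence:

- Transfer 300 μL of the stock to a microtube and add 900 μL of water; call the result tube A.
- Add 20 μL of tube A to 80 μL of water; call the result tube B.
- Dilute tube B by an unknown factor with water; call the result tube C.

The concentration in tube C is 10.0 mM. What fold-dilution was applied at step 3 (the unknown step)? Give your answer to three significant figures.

5.00-fold

Step 1: 300 μL + 900 μL = 1200 μL total → factor 1200/300 = 4
Step 2: 20 μL + 80 μL = 100 μL total → factor 100/20 = 5
Step 3: unknown factor x
Product of known-step factors = 20
Overall factor = 1.00 M / (10.0 mM) = 100
x = 100 / 20 = 5.00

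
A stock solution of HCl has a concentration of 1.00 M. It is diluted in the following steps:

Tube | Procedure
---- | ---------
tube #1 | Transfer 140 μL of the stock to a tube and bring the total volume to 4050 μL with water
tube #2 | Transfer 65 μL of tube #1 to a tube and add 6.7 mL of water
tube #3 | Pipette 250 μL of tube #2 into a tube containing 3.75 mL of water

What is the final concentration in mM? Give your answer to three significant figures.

0.0208 mM

Step 1: 140 μL brought to 4050 μL → factor 4050/140 = 28.929
Step 2: 65 μL + 6.7 mL = 6765 μL total → factor 6765/65 = 104.08
Step 3: 250 μL + 3.75 mL = 4000 μL total → factor 4000/250 = 16
Overall dilution factor = 28.929 × 104.08 × 16 = 48173
Final = 1.00 M / 48173 = 2.076 × 10^-5 M = 0.0208 mM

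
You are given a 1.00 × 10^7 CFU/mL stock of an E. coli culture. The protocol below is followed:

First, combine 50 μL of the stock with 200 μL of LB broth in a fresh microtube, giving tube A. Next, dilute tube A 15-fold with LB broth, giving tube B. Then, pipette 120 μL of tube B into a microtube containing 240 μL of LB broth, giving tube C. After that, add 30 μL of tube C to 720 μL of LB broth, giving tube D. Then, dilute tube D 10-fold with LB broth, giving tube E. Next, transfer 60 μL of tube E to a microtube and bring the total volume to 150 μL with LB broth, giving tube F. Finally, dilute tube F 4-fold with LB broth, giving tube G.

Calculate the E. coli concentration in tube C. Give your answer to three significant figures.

4.44 × 10^4 CFU/mL

Step 1: 50 μL + 200 μL = 250 μL total → factor 250/50 = 5
Step 2: 15-fold → factor 15
Step 3: 120 μL + 240 μL = 360 μL total → factor 360/120 = 3
Dilution factor through tube C = 5 × 15 × 3 = 225
[tube C] = 1.00 × 10^7 CFU/mL / 225 = 4.44 × 10^4 CFU/mL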